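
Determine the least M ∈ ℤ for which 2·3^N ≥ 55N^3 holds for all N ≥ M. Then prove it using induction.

M = 10

At N = 9: 39366 < 40095, so the inequality fails and M ≥ 10. We prove 2·3^N ≥ 55N^3 for all N ≥ 10.
For the base case N = 10: 2·3^N = 118098 and 55N^3 = 55000, so 118098 ≥ 55000.
Inductive step: suppose the statement holds for some i ≥ 10, so 2·3^i ≥ 55i^3.
Then 2·3^(i + 1) = 3·(2·3^i) ≥ 3·(55i^3).
Also, for i ≥ 10 we have 3·(55i^3) ≥ 55(i+1)^3, since 3 ≥ (1 + 1/i)^3 for all i ≥ 10.
Combining, 2·3^(i + 1) ≥ 55(i+1)^3.
Hence, by induction on N, the claim holds for every N ≥ 10.
Hence the smallest such M is 10.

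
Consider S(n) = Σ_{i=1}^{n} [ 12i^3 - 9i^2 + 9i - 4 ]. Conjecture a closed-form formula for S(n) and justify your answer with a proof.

S(n) = n(3n^3 + 3n^2 + 3n - 1)

We claim S(n) = n(3n^3 + 3n^2 + 3n - 1) for all n ≥ 1.
For the base case n = 1: S(1) = 8, and the closed form gives 8. They agree.
Inductive step: assume the claim holds for n = i, so S(i) = i(3i^3 + 3i^2 + 3i - 1).
Then S(i+1) = S(i) + (12i^3 + 27i^2 + 27i + 8) = (i(3i^3 + 3i^2 + 3i - 1)) + (12i^3 + 27i^2 + 27i + 8).
Simplifying, S(i+1) = (i + 1)(3i^3 + 12i^2 + 18i + 8) = (i+1)(3(i+1)^3 + 3(i+1)^2 + 3(i+1) - 1),
which is the closed form with n = i+1.
This completes the induction.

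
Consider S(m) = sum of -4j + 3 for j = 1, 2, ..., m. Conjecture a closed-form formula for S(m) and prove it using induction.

We claim S(m) = -m(2m - 1) for all m ≥ 1.
For the base case m = 1: S(1) = -1, and the closed form gives -1. They agree.
Inductive step: suppose the statement holds for some j ≥ 1, so S(j) = j(-2j + 1).
Then S(j+1) = S(j) + (-4j - 1) = (j(-2j + 1)) + (-4j - 1).
Simplifying, S(j+1) = -(j + 1)(2j + 1) = -(j+1)(2(j+1) - 1),
which is the closed form with m = j+1.
By induction, the statement is established for all m ≥ 1.

S(m) = -m(2m - 1)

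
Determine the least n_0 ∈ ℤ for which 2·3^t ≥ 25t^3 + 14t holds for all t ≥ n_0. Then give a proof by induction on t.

At t = 7: 4374 < 8673, so the inequality fails and n_0 ≥ 8. We prove 2·3^t ≥ 25t^3 + 14t for all t ≥ 8.
Base case (t = 8): 2·3^t = 13122 and 25t^3 + 14t = 12912, so 13122 ≥ 12912.
For the inductive step, assume it holds for an arbitrary j ≥ 8, so 2·3^j ≥ 25j^3 + 14j.
Then 2·3^(j + 1) = 3·(2·3^j) ≥ 3·(25j^3 + 14j).
Also, for j ≥ 8 we have 3·(25j^3 + 14j) ≥ 25(j+1)^3 + 14(j+1), since 3·(25j^3 + 14j) − (25(j+1)^3 + 14(j+1)) = 50j^3 - 75j^2 - 47j - 39, which is nonnegative for all j ≥ 8.
Combining, 2·3^(j + 1) ≥ 25(j+1)^3 + 14(j+1).
This completes the induction.
Hence the smallest such n_0 is 8.

n_0 = 8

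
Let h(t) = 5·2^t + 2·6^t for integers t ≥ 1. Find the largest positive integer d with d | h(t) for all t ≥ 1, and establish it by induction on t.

Computing the first values: h(1) = 22 and h(2) = 92; gcd(22, 92) = 2, so d ≤ 2.
We prove 2 | 5·2^t + 2·6^t for all t ≥ 1 by induction on t.
Base case (t = 1): h(1) = 22 = 2·(11), so 2 | h(1).
Suppose the result is true for t = k, i.e. 2 | h(k). Then
h(k+1) − 6·h(k) = (5·2^(k+1) + 2·6^(k+1)) − 6·(5·2^k + 2·6^k) = (5)·2^k·(2 − 6) = (-20)·2^k. Since 2 | h(k) by the inductive hypothesis, 2 | 6·h(k); and 2 | -20 since -20 = 2·-10. Therefore 2 | h(k+1).
By the principle of mathematical induction, the result holds for all t ≥ 1.
Therefore the largest such d is 2.

d = 2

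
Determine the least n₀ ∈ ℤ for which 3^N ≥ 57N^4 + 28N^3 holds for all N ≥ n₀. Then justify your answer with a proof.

n₀ = 14

At N = 13: 1594323 < 1689493, so the inequality fails and n₀ ≥ 14. We prove 3^N ≥ 57N^4 + 28N^3 for all N ≥ 14.
Base step (N = 14): 3^N = 4782969 and 57N^4 + 28N^3 = 2266544, so 4782969 ≥ 2266544.
Suppose the result is true for N = r, so 3^r ≥ 57r^4 + 28r^3.
Then 3^(r + 1) = 3·(3^r) ≥ 3·(57r^4 + 28r^3).
Also, for r ≥ 14 we have 3·(57r^4 + 28r^3) ≥ 57(r+1)^4 + 28(r+1)^3, since 3·(57r^4 + 28r^3) − (57(r+1)^4 + 28(r+1)^3) = 114r^4 - 172r^3 - 426r^2 - 312r - 85, which is nonnegative for all r ≥ 14.
Combining, 3^(r + 1) ≥ 57(r+1)^4 + 28(r+1)^3.
This completes the induction.
Hence the smallest such n₀ is 14.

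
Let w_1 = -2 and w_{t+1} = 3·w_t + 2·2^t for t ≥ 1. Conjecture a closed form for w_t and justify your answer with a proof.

w_t = -2^(t + 1) + 2·3^(t - 1)

Computing the first terms: w_1 = -2, w_2 = -2, w_3 = 2. This suggests w_t = -2^(t + 1) + 2·3^(t - 1).
When t = 1: the formula gives -2 = -2 = w_1.
For the inductive step, assume it holds for an arbitrary j ≥ 1, so w_j = -2^(j + 1) + 2·3^(j - 1).
Then w_{j+1} = 3·w_j + 2·2^j = 3·(-2^(j + 1) + 2·3^(j - 1)) + 2·2^j = -2^(j + 2) + 2·3^j = -2^((j+1) + 1) + 2·3^((j+1) - 1),
which is the claimed formula at t = j+1.
By induction, the statement is established for all t ≥ 1.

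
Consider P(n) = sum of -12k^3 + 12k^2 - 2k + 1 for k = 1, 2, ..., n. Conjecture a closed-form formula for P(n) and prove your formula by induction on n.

P(n) = -n(3n^3 + 2n^2 - 2n - 2)

We claim P(n) = -n(3n^3 + 2n^2 - 2n - 2) for all n ≥ 1.
Base step (n = 1): P(1) = -1, and the closed form gives -1. They agree.
For the inductive step, assume it holds for an arbitrary k ≥ 1, so P(k) = k(-3k^3 - 2k^2 + 2k + 2).
Then P(k+1) = P(k) + (-12k^3 - 24k^2 - 14k - 1) = (k(-3k^3 - 2k^2 + 2k + 2)) + (-12k^3 - 24k^2 - 14k - 1).
Simplifying, P(k+1) = -(k + 1)(3k^3 + 11k^2 + 11k + 1) = -(k+1)(3(k+1)^3 + 2(k+1)^2 - 2(k+1) - 2),
which is the closed form with n = k+1.
This completes the induction.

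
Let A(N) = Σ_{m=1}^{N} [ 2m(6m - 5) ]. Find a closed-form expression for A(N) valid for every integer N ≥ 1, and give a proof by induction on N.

We claim A(N) = N(N + 1)(4N - 3) for all N ≥ 1.
Base case (N = 1): A(1) = 2, and the closed form gives 2. They agree.
Suppose the result is true for N = m, so A(m) = m(4m^2 + m - 3).
Then A(m+1) = A(m) + (2(m + 1)(6m + 1)) = (m(4m^2 + m - 3)) + (2(m + 1)(6m + 1)).
Simplifying, A(m+1) = (m + 1)(m + 2)(4m + 1) = (m+1)((m+1) + 1)(4(m+1) - 3),
which is the closed form with N = m+1.
By the principle of mathematical induction, the result holds for all N ≥ 1.

A(N) = N(N + 1)(4N - 3)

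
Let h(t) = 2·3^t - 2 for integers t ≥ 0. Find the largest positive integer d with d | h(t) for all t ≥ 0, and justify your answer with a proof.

Computing the first values: h(0) = 0 and h(1) = 4; gcd(0, 4) = 4, so d ≤ 4.
We prove 4 | 2·3^t - 2 for all t ≥ 0 by induction on t.
Base step (t = 0): h(0) = 0 = 4·(0), so 4 | h(0).
Inductive step: assume the claim holds for t = k, i.e. 4 | h(k). Then
h(k+1) = 2·3^(k+1) - 2 = 3·(2·3^k - 2) + 4 = 3·h(k) + 4. The first term is divisible by 4 by the inductive hypothesis, and 4 is divisible by 4. Hence 4 | h(k+1).
This completes the induction.
Therefore the largest such d is 4.

d = 4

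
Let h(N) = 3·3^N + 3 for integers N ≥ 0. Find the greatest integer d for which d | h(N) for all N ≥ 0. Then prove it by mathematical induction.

d = 6

Computing the first values: h(0) = 6 and h(1) = 12; gcd(6, 12) = 6, so d ≤ 6.
We prove 6 | 3·3^N + 3 for all N ≥ 0 by induction on N.
Base case (N = 0): h(0) = 6 = 6·(1), so 6 | h(0).
Inductive step: suppose the statement holds for some i ≥ 0, i.e. 6 | h(i). Then
h(i+1) = 3·3^(i+1) + 3 = 3·(3·3^i + 3) - 6 = 3·h(i) - 6. The first term is divisible by 6 by the inductive hypothesis, and -6 is divisible by 6. Hence 6 | h(i+1).
By the principle of mathematical induction, the result holds for all N ≥ 0.
Therefore the largest such d is 6.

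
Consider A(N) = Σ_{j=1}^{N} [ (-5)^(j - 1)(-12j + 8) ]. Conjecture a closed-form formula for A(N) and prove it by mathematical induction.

A(N) = (-5)^N(2N - 1) + 1

We claim A(N) = (-5)^N(2N - 1) + 1 for all N ≥ 1.
When N = 1: A(1) = -4, and the closed form gives -4. They agree.
Inductive step: assume the claim holds for N = j, so A(j) = (-5)^j(2j - 1) + 1.
Then A(j+1) = A(j) + ((-5)^j(-12j - 4)) = ((-5)^j(2j - 1) + 1) + ((-5)^j(-12j - 4)).
Simplifying, A(j+1) = -10(-5)^j·j - 5(-5)^j + 1 = (-5)^(j+1)(2(j+1) - 1) + 1,
which is the closed form with N = j+1.
By the principle of mathematical induction, the result holds for all N ≥ 1.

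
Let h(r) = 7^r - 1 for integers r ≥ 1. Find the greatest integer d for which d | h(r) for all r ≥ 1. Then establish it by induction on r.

Computing the first values: h(1) = 6 and h(2) = 48; gcd(6, 48) = 6, so d ≤ 6.
We prove 6 | 7^r - 1 for all r ≥ 1 by induction on r.
For the base case r = 1: h(1) = 6 = 6·(1), so 6 | h(1).
Suppose the result is true for r = i, i.e. 6 | h(i). Then
7^{i+1} − 1^{i+1} = 7·7^i − 1·1^i = 7·(7^i − 1^i) + (6)·1^i. The first term is divisible by 6 by the inductive hypothesis, and the second term (6)·1^i is divisible by 6 since 6 | 6. Hence 6 | h(i+1).
By the principle of mathematical induction, the result holds for all r ≥ 1.
Therefore the largest such d is 6.

d = 6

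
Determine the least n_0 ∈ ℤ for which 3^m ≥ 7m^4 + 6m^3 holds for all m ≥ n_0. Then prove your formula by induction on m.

At m = 10: 59049 < 76000, so the inequality fails and n_0 ≥ 11. We prove 3^m ≥ 7m^4 + 6m^3 for all m ≥ 11.
For the base case m = 11: 3^m = 177147 and 7m^4 + 6m^3 = 110473, so 177147 ≥ 110473.
For the inductive step, assume it holds for an arbitrary k ≥ 11, so 3^k ≥ 7k^4 + 6k^3.
Then 3^(k + 1) = 3·(3^k) ≥ 3·(7k^4 + 6k^3).
Also, for k ≥ 11 we have 3·(7k^4 + 6k^3) ≥ 7(k+1)^4 + 6(k+1)^3, since 3·(7k^4 + 6k^3) − (7(k+1)^4 + 6(k+1)^3) = 14k^4 - 16k^3 - 60k^2 - 46k - 13, which is nonnegative for all k ≥ 11.
Combining, 3^(k + 1) ≥ 7(k+1)^4 + 6(k+1)^3.
By the principle of mathematical induction, the result holds for all m ≥ 11.
Hence the smallest such n_0 is 11.

n_0 = 11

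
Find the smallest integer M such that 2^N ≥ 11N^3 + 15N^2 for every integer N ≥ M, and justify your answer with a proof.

At N = 15: 32768 < 40500, so the inequality fails and M ≥ 16. We prove 2^N ≥ 11N^3 + 15N^2 for all N ≥ 16.
Base case (N = 16): 2^N = 65536 and 11N^3 + 15N^2 = 48896, so 65536 ≥ 48896.
Inductive step: suppose the statement holds for some p ≥ 16, so 2^p ≥ 11p^3 + 15p^2.
Then 2^(p + 1) = 2·(2^p) ≥ 2·(11p^3 + 15p^2).
Also, for p ≥ 16 we have 2·(11p^3 + 15p^2) ≥ 11(p+1)^3 + 15(p+1)^2, since 2·(11p^3 + 15p^2) − (11(p+1)^3 + 15(p+1)^2) = 11p^3 - 18p^2 - 63p - 26, which is nonnegative for all p ≥ 16.
Combining, 2^(p + 1) ≥ 11(p+1)^3 + 15(p+1)^2.
By induction, the statement is established for all N ≥ 16.
Hence the smallest such M is 16.

M = 16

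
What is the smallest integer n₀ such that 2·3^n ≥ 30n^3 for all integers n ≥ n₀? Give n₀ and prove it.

n₀ = 9

At n = 8: 13122 < 15360, so the inequality fails and n₀ ≥ 9. We prove 2·3^n ≥ 30n^3 for all n ≥ 9.
For the base case n = 9: 2·3^n = 39366 and 30n^3 = 21870, so 39366 ≥ 21870.
For the inductive step, assume it holds for an arbitrary k ≥ 9, so 2·3^k ≥ 30k^3.
Then 2·3^(k + 1) = 3·(2·3^k) ≥ 3·(30k^3).
Also, for k ≥ 9 we have 3·(30k^3) ≥ 30(k+1)^3, since 3 ≥ (1 + 1/k)^3 for all k ≥ 9.
Combining, 2·3^(k + 1) ≥ 30(k+1)^3.
This completes the induction.
Hence the smallest such n₀ is 9.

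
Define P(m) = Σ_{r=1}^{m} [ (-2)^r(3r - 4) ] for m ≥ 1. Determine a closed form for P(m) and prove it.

We claim P(m) = 2(-2)^m(m - 1) + 2 for all m ≥ 1.
When m = 1: P(1) = 2, and the closed form gives 2. They agree.
Inductive step: suppose the statement holds for some r ≥ 1, so P(r) = 2(-2)^r(r - 1) + 2.
Then P(r+1) = P(r) + ((-2)^(r + 1)(3r - 1)) = (2(-2)^r(r - 1) + 2) + ((-2)^(r + 1)(3r - 1)).
Simplifying, P(r+1) = -4(-2)^r·r + 2 = 2(-2)^(r+1)((r+1) - 1) + 2,
which is the closed form with m = r+1.
Hence, by induction on m, the claim holds for every m ≥ 1.

P(m) = 2(-2)^m(m - 1) + 2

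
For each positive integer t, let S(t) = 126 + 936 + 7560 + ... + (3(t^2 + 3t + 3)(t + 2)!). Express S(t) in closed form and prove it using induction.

S(t) = (3t + 3)(t + 3)! - 18

We claim S(t) = (3t + 3)(t + 3)! - 18 for all t ≥ 1.
When t = 1: S(1) = 126, and the closed form gives 126. They agree.
Inductive step: suppose the statement holds for some r ≥ 1, so S(r) = (3r + 3)(r + 3)! - 18.
Then S(r+1) = S(r) + (3(r^2 + 5r + 7)(r + 3)!) = ((3r + 3)(r + 3)! - 18) + (3(r^2 + 5r + 7)(r + 3)!).
Simplifying, S(r+1) = (3(r+1) + 3)((r+1) + 3)! - 18,
which is the closed form with t = r+1.
By the principle of mathematical induction, the result holds for all t ≥ 1.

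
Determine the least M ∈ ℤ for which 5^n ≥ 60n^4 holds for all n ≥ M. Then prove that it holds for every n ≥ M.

M = 8

At n = 7: 78125 < 144060, so the inequality fails and M ≥ 8. We prove 5^n ≥ 60n^4 for all n ≥ 8.
Base case (n = 8): 5^n = 390625 and 60n^4 = 245760, so 390625 ≥ 245760.
Suppose the result is true for n = i, so 5^i ≥ 60i^4.
Then 5^(i + 1) = 5·(5^i) ≥ 5·(60i^4).
Also, for i ≥ 8 we have 5·(60i^4) ≥ 60(i+1)^4, since 5 ≥ (1 + 1/i)^4 for all i ≥ 8.
Combining, 5^(i + 1) ≥ 60(i+1)^4.
This completes the induction.
Hence the smallest such M is 8.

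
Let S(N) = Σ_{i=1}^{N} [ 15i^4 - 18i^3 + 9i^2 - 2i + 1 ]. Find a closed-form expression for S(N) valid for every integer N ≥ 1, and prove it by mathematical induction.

S(N) = N(3N^4 + 3N^3 - N^2 - N + 1)

We claim S(N) = N(3N^4 + 3N^3 - N^2 - N + 1) for all N ≥ 1.
For the base case N = 1: S(1) = 5, and the closed form gives 5. They agree.
Suppose the result is true for N = i, so S(i) = i(3i^4 + 3i^3 - i^2 - i + 1).
Then S(i+1) = S(i) + (15i^4 + 42i^3 + 45i^2 + 22i + 5) = (i(3i^4 + 3i^3 - i^2 - i + 1)) + (15i^4 + 42i^3 + 45i^2 + 22i + 5).
Simplifying, S(i+1) = (i + 1)(3i^4 + 15i^3 + 26i^2 + 18i + 5) = (i+1)(3(i+1)^4 + 3(i+1)^3 - (i+1)^2 - (i+1) + 1),
which is the closed form with N = i+1.
By induction, the statement is established for all N ≥ 1.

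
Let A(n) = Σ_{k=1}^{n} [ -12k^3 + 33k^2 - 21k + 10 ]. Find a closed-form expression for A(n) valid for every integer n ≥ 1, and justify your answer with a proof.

A(n) = -n(3n^3 - 5n^2 - 3n - 5)

We claim A(n) = -n(3n^3 - 5n^2 - 3n - 5) for all n ≥ 1.
When n = 1: A(1) = 10, and the closed form gives 10. They agree.
Suppose the result is true for n = k, so A(k) = k(-3k^3 + 5k^2 + 3k + 5).
Then A(k+1) = A(k) + (-12k^3 - 3k^2 + 9k + 10) = (k(-3k^3 + 5k^2 + 3k + 5)) + (-12k^3 - 3k^2 + 9k + 10).
Simplifying, A(k+1) = -(k + 1)(3k^3 + 4k^2 - 4k - 10) = -(k+1)(3(k+1)^3 - 5(k+1)^2 - 3(k+1) - 5),
which is the closed form with n = k+1.
This completes the induction.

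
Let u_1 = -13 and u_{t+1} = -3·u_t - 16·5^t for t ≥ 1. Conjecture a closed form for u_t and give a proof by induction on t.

u_t = (-3)^t - 2·5^t

Computing the first terms: u_1 = -13, u_2 = -41, u_3 = -277. This suggests u_t = (-3)^t - 2·5^t.
For the base case t = 1: the formula gives -13 = -13 = u_1.
For the inductive step, assume it holds for an arbitrary i ≥ 1, so u_i = (-3)^i - 2·5^i.
Then u_{i+1} = -3·u_i - 16·5^i = -3·((-3)^i - 2·5^i) - 16·5^i = (-3)^(i + 1) - 2·5^(i + 1),
which is the claimed formula at t = i+1.
Hence, by induction on t, the claim holds for every t ≥ 1.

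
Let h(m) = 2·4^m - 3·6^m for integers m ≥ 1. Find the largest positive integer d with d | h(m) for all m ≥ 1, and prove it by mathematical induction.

d = 2

Computing the first values: h(1) = -10 and h(2) = -76; gcd(-10, -76) = 2, so d ≤ 2.
We prove 2 | 2·4^m - 3·6^m for all m ≥ 1 by induction on m.
Base case (m = 1): h(1) = -10 = 2·(-5), so 2 | h(1).
Inductive step: suppose the statement holds for some r ≥ 1, i.e. 2 | h(r). Then
h(r+1) − 6·h(r) = (2·4^(r+1) - 3·6^(r+1)) − 6·(2·4^r - 3·6^r) = (2)·4^r·(4 − 6) = (-4)·4^r. Since 2 | h(r) by the inductive hypothesis, 2 | 6·h(r); and 2 | -4 since -4 = 2·-2. Therefore 2 | h(r+1).
By the principle of mathematical induction, the result holds for all m ≥ 1.
Therefore the largest such d is 2.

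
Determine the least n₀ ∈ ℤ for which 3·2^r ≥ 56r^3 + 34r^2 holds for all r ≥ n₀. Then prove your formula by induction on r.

At r = 16: 196608 < 238080, so the inequality fails and n₀ ≥ 17. We prove 3·2^r ≥ 56r^3 + 34r^2 for all r ≥ 17.
Base case (r = 17): 3·2^r = 393216 and 56r^3 + 34r^2 = 284954, so 393216 ≥ 284954.
Inductive step: assume the claim holds for r = m, so 3·2^m ≥ 56m^3 + 34m^2.
Then 3·2^(m + 1) = 2·(3·2^m) ≥ 2·(56m^3 + 34m^2).
Also, for m ≥ 17 we have 2·(56m^3 + 34m^2) ≥ 56(m+1)^3 + 34(m+1)^2, since 2·(56m^3 + 34m^2) − (56(m+1)^3 + 34(m+1)^2) = 56m^3 - 134m^2 - 236m - 90, which is nonnegative for all m ≥ 17.
Combining, 3·2^(m + 1) ≥ 56(m+1)^3 + 34(m+1)^2.
This completes the induction.
Hence the smallest such n₀ is 17.

n₀ = 17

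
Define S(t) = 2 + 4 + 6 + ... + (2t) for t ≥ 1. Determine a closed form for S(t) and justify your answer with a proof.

We claim S(t) = t(t + 1) for all t ≥ 1.
Base step (t = 1): S(1) = 2, and the closed form gives 2. They agree.
For the inductive step, assume it holds for an arbitrary j ≥ 1, so S(j) = j(j + 1).
Then S(j+1) = S(j) + (2j + 2) = (j(j + 1)) + (2j + 2).
Simplifying, S(j+1) = (j + 1)(j + 2) = (j+1)((j+1) + 1),
which is the closed form with t = j+1.
By induction, the statement is established for all t ≥ 1.

S(t) = t(t + 1)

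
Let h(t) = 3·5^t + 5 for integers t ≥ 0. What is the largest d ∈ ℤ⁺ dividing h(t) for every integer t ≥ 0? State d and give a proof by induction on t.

Computing the first values: h(0) = 8 and h(1) = 20; gcd(8, 20) = 4, so d ≤ 4.
We prove 4 | 3·5^t + 5 for all t ≥ 0 by induction on t.
Base case (t = 0): h(0) = 8 = 4·(2), so 4 | h(0).
Suppose the result is true for t = k, i.e. 4 | h(k). Then
h(k+1) = 3·5^(k+1) + 5 = 5·(3·5^k + 5) - 20 = 5·h(k) - 20. The first term is divisible by 4 by the inductive hypothesis, and -20 is divisible by 4. Hence 4 | h(k+1).
By induction, the statement is established for all t ≥ 0.
Therefore the largest such d is 4.

d = 4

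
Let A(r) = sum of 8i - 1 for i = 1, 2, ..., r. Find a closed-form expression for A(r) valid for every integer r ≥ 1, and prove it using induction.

We claim A(r) = r(4r + 3) for all r ≥ 1.
For the base case r = 1: A(1) = 7, and the closed form gives 7. They agree.
For the inductive step, assume it holds for an arbitrary i ≥ 1, so A(i) = i(4i + 3).
Then A(i+1) = A(i) + (8i + 7) = (i(4i + 3)) + (8i + 7).
Simplifying, A(i+1) = (i + 1)(4i + 7) = (i+1)(4(i+1) + 3),
which is the closed form with r = i+1.
This completes the induction.

A(r) = r(4r + 3)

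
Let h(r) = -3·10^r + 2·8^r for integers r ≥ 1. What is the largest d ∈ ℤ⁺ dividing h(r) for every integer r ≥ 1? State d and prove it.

d = 2

Computing the first values: h(1) = -14 and h(2) = -172; gcd(-14, -172) = 2, so d ≤ 2.
We prove 2 | -3·10^r + 2·8^r for all r ≥ 1 by induction on r.
Base step (r = 1): h(1) = -14 = 2·(-7), so 2 | h(1).
Inductive step: assume the claim holds for r = p, i.e. 2 | h(p). Then
h(p+1) − 10·h(p) = (-3·10^(p+1) + 2·8^(p+1)) − 10·(-3·10^p + 2·8^p) = (2)·8^p·(8 − 10) = (-4)·8^p. Since 2 | h(p) by the inductive hypothesis, 2 | 10·h(p); and 2 | -4 since -4 = 2·-2. Therefore 2 | h(p+1).
By induction, the statement is established for all r ≥ 1.
Therefore the largest such d is 2.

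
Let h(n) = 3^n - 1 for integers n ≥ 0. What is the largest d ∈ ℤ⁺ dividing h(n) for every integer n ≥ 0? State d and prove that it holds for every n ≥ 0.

Computing the first values: h(0) = 0 and h(1) = 2; gcd(0, 2) = 2, so d ≤ 2.
We prove 2 | 3^n - 1 for all n ≥ 0 by induction on n.
Base case (n = 0): h(0) = 0 = 2·(0), so 2 | h(0).
Inductive step: assume the claim holds for n = k, i.e. 2 | h(k). Then
h(k+1) = 3^(k+1) - 1 = 3·(3^k - 1) + 2 = 3·h(k) + 2. The first term is divisible by 2 by the inductive hypothesis, and 2 is divisible by 2. Hence 2 | h(k+1).
By the principle of mathematical induction, the result holds for all n ≥ 0.
Therefore the largest such d is 2.

d = 2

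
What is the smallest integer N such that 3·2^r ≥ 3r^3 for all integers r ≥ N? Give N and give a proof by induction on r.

At r = 9: 1536 < 2187, so the inequality fails and N ≥ 10. We prove 3·2^r ≥ 3r^3 for all r ≥ 10.
Base step (r = 10): 3·2^r = 3072 and 3r^3 = 3000, so 3072 ≥ 3000.
Inductive step: suppose the statement holds for some p ≥ 10, so 3·2^p ≥ 3p^3.
Then 3·2^(p + 1) = 2·(3·2^p) ≥ 2·(3p^3).
Also, for p ≥ 10 we have 2·(3p^3) ≥ 3(p+1)^3, since 2 ≥ (1 + 1/p)^3 for all p ≥ 10.
Combining, 3·2^(p + 1) ≥ 3(p+1)^3.
This completes the induction.
Hence the smallest such N is 10.

N = 10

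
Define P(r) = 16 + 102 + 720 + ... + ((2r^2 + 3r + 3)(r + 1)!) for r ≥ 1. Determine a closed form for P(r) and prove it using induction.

P(r) = (2r + 1)(r + 2)! - 2

We claim P(r) = (2r + 1)(r + 2)! - 2 for all r ≥ 1.
Base step (r = 1): P(1) = 16, and the closed form gives 16. They agree.
Inductive step: suppose the statement holds for some p ≥ 1, so P(p) = (2p + 1)(p + 2)! - 2.
Then P(p+1) = P(p) + ((2p^2 + 7p + 8)(p + 2)!) = ((2p + 1)(p + 2)! - 2) + ((2p^2 + 7p + 8)(p + 2)!).
Simplifying, P(p+1) = (2(p+1) + 1)((p+1) + 2)! - 2,
which is the closed form with r = p+1.
By induction, the statement is established for all r ≥ 1.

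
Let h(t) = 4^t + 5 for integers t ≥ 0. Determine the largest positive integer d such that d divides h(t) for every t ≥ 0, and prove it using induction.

d = 3

Computing the first values: h(0) = 6 and h(1) = 9; gcd(6, 9) = 3, so d ≤ 3.
We prove 3 | 4^t + 5 for all t ≥ 0 by induction on t.
When t = 0: h(0) = 6 = 3·(2), so 3 | h(0).
For the inductive step, assume it holds for an arbitrary j ≥ 0, i.e. 3 | h(j). Then
h(j+1) = 4^(j+1) + 5 = 4·(4^j + 5) - 15 = 4·h(j) - 15. The first term is divisible by 3 by the inductive hypothesis, and -15 is divisible by 3. Hence 3 | h(j+1).
This completes the induction.
Therefore the largest such d is 3.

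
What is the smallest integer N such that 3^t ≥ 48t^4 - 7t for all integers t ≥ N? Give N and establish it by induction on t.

At t = 12: 531441 < 995244, so the inequality fails and N ≥ 13. We prove 3^t ≥ 48t^4 - 7t for all t ≥ 13.
When t = 13: 3^t = 1594323 and 48t^4 - 7t = 1370837, so 1594323 ≥ 1370837.
For the inductive step, assume it holds for an arbitrary j ≥ 13, so 3^j ≥ 48j^4 - 7j.
Then 3^(j + 1) = 3·(3^j) ≥ 3·(48j^4 - 7j).
Also, for j ≥ 13 we have 3·(48j^4 - 7j) ≥ 48(j+1)^4 - 7(j+1), since 3·(48j^4 - 7j) − (48(j+1)^4 - 7(j+1)) = 96j^4 - 192j^3 - 288j^2 - 206j - 41, which is nonnegative for all j ≥ 13.
Combining, 3^(j + 1) ≥ 48(j+1)^4 - 7(j+1).
This completes the induction.
Hence the smallest such N is 13.

N = 13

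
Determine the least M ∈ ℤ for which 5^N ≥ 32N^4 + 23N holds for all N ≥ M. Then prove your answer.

M = 7

At N = 6: 15625 < 41610, so the inequality fails and M ≥ 7. We prove 5^N ≥ 32N^4 + 23N for all N ≥ 7.
Base step (N = 7): 5^N = 78125 and 32N^4 + 23N = 76993, so 78125 ≥ 76993.
Inductive step: assume the claim holds for N = p, so 5^p ≥ 32p^4 + 23p.
Then 5^(p + 1) = 5·(5^p) ≥ 5·(32p^4 + 23p).
Also, for p ≥ 7 we have 5·(32p^4 + 23p) ≥ 32(p+1)^4 + 23(p+1), since 5·(32p^4 + 23p) − (32(p+1)^4 + 23(p+1)) = 128p^4 - 128p^3 - 192p^2 - 36p - 55, which is nonnegative for all p ≥ 7.
Combining, 5^(p + 1) ≥ 32(p+1)^4 + 23(p+1).
Hence, by induction on N, the claim holds for every N ≥ 7.
Hence the smallest such M is 7.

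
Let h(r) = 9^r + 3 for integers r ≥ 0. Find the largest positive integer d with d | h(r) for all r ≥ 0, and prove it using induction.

d = 4

Computing the first values: h(0) = 4 and h(1) = 12; gcd(4, 12) = 4, so d ≤ 4.
We prove 4 | 9^r + 3 for all r ≥ 0 by induction on r.
For the base case r = 0: h(0) = 4 = 4·(1), so 4 | h(0).
Suppose the result is true for r = i, i.e. 4 | h(i). Then
h(i+1) = 9^(i+1) + 3 = 9·(9^i + 3) - 24 = 9·h(i) - 24. The first term is divisible by 4 by the inductive hypothesis, and -24 is divisible by 4. Hence 4 | h(i+1).
By induction, the statement is established for all r ≥ 0.
Therefore the largest such d is 4.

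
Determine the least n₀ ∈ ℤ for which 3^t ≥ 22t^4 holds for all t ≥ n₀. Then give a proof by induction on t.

n₀ = 12

At t = 11: 177147 < 322102, so the inequality fails and n₀ ≥ 12. We prove 3^t ≥ 22t^4 for all t ≥ 12.
Base case (t = 12): 3^t = 531441 and 22t^4 = 456192, so 531441 ≥ 456192.
Suppose the result is true for t = r, so 3^r ≥ 22r^4.
Then 3^(r + 1) = 3·(3^r) ≥ 3·(22r^4).
Also, for r ≥ 12 we have 3·(22r^4) ≥ 22(r+1)^4, since 3 ≥ (1 + 1/r)^4 for all r ≥ 12.
Combining, 3^(r + 1) ≥ 22(r+1)^4.
Hence, by induction on t, the claim holds for every t ≥ 12.
Hence the smallest such n₀ is 12.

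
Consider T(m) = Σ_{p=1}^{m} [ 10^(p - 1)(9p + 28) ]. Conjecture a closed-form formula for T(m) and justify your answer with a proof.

We claim T(m) = 10^m(m + 3) - 3 for all m ≥ 1.
When m = 1: T(1) = 37, and the closed form gives 37. They agree.
Inductive step: suppose the statement holds for some p ≥ 1, so T(p) = 10^p(p + 3) - 3.
Then T(p+1) = T(p) + (10^p(9p + 37)) = (10^p(p + 3) - 3) + (10^p(9p + 37)).
Simplifying, T(p+1) = 10·10^p·p + 40·10^p - 3 = 10^(p+1)((p+1) + 3) - 3,
which is the closed form with m = p+1.
Hence, by induction on m, the claim holds for every m ≥ 1.

T(m) = 10^m(m + 3) - 3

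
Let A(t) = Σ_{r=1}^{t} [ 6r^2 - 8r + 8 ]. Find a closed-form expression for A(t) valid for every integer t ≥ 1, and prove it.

A(t) = t(2t^2 - t + 5)

We claim A(t) = t(2t^2 - t + 5) for all t ≥ 1.
For the base case t = 1: A(1) = 6, and the closed form gives 6. They agree.
Inductive step: assume the claim holds for t = r, so A(r) = r(2r^2 - r + 5).
Then A(r+1) = A(r) + (6r^2 + 4r + 6) = (r(2r^2 - r + 5)) + (6r^2 + 4r + 6).
Simplifying, A(r+1) = (r + 1)(2r^2 + 3r + 6) = (r+1)(2(r+1)^2 - (r+1) + 5),
which is the closed form with t = r+1.
By the principle of mathematical induction, the result holds for all t ≥ 1.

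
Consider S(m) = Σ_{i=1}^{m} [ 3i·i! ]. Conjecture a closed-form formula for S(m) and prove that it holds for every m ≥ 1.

We claim S(m) = (3m + 3)m! - 3 for all m ≥ 1.
Base case (m = 1): S(1) = 3, and the closed form gives 3. They agree.
Inductive step: suppose the statement holds for some i ≥ 1, so S(i) = (3i + 3)i! - 3.
Then S(i+1) = S(i) + (3(i + 1)(i + 1)!) = ((3i + 3)i! - 3) + (3(i + 1)(i + 1)!).
Simplifying, S(i+1) = (3(i+1) + 3)(i+1)! - 3,
which is the closed form with m = i+1.
This completes the induction.

S(m) = (3m + 3)m! - 3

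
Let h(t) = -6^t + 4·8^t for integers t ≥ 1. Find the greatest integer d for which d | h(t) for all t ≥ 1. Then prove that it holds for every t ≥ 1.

d = 2

Computing the first values: h(1) = 26 and h(2) = 220; gcd(26, 220) = 2, so d ≤ 2.
We prove 2 | -6^t + 4·8^t for all t ≥ 1 by induction on t.
When t = 1: h(1) = 26 = 2·(13), so 2 | h(1).
Inductive step: assume the claim holds for t = k, i.e. 2 | h(k). Then
h(k+1) − 8·h(k) = (-6^(k+1) + 4·8^(k+1)) − 8·(-6^k + 4·8^k) = (-1)·6^k·(6 − 8) = (2)·6^k. Since 2 | h(k) by the inductive hypothesis, 2 | 8·h(k); and 2 | 2 since 2 = 2·1. Therefore 2 | h(k+1).
Hence, by induction on t, the claim holds for every t ≥ 1.
Therefore the largest such d is 2.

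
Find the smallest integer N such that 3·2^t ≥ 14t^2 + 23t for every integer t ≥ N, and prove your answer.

N = 9

At t = 8: 768 < 1080, so the inequality fails and N ≥ 9. We prove 3·2^t ≥ 14t^2 + 23t for all t ≥ 9.
When t = 9: 3·2^t = 1536 and 14t^2 + 23t = 1341, so 1536 ≥ 1341.
Inductive step: suppose the statement holds for some j ≥ 9, so 3·2^j ≥ 14j^2 + 23j.
Then 3·2^(j + 1) = 2·(3·2^j) ≥ 2·(14j^2 + 23j).
Also, for j ≥ 9 we have 2·(14j^2 + 23j) ≥ 14(j+1)^2 + 23(j+1), since 2·(14j^2 + 23j) − (14(j+1)^2 + 23(j+1)) = 14j^2 - 5j - 37, which is nonnegative for all j ≥ 9.
Combining, 3·2^(j + 1) ≥ 14(j+1)^2 + 23(j+1).
Hence, by induction on t, the claim holds for every t ≥ 9.
Hence the smallest such N is 9.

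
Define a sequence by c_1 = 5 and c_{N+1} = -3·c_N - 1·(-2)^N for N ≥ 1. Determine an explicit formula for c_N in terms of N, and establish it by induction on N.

c_N = -(-2)^N - (-3)^N

Computing the first terms: c_1 = 5, c_2 = -13, c_3 = 35. This suggests c_N = -(-2)^N - (-3)^N.
For the base case N = 1: the formula gives 5 = 5 = c_1.
Inductive step: assume the claim holds for N = k, so c_k = -(-2)^k - (-3)^k.
Then c_{k+1} = -3·c_k - 1·(-2)^k = -3·(-(-2)^k - (-3)^k) - 1·(-2)^k = -(-2)^(k + 1) - (-3)^(k + 1),
which is the claimed formula at N = k+1.
This completes the induction.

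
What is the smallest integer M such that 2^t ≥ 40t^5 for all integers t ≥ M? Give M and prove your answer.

At t = 29: 536870912 < 820445960, so the inequality fails and M ≥ 30. We prove 2^t ≥ 40t^5 for all t ≥ 30.
Base case (t = 30): 2^t = 1073741824 and 40t^5 = 972000000, so 1073741824 ≥ 972000000.
Suppose the result is true for t = r, so 2^r ≥ 40r^5.
Then 2^(r + 1) = 2·(2^r) ≥ 2·(40r^5).
Also, for r ≥ 30 we have 2·(40r^5) ≥ 40(r+1)^5, since 2 ≥ (1 + 1/r)^5 for all r ≥ 30.
Combining, 2^(r + 1) ≥ 40(r+1)^5.
Hence, by induction on t, the claim holds for every t ≥ 30.
Hence the smallest such M is 30.

M = 30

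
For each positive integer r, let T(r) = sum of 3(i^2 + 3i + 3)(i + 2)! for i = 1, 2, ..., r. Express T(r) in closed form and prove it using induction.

T(r) = (3r + 3)(r + 3)! - 18

We claim T(r) = (3r + 3)(r + 3)! - 18 for all r ≥ 1.
Base step (r = 1): T(1) = 126, and the closed form gives 126. They agree.
For the inductive step, assume it holds for an arbitrary i ≥ 1, so T(i) = (3i + 3)(i + 3)! - 18.
Then T(i+1) = T(i) + (3(i^2 + 5i + 7)(i + 3)!) = ((3i + 3)(i + 3)! - 18) + (3(i^2 + 5i + 7)(i + 3)!).
Simplifying, T(i+1) = (3(i+1) + 3)((i+1) + 3)! - 18,
which is the closed form with r = i+1.
Hence, by induction on r, the claim holds for every r ≥ 1.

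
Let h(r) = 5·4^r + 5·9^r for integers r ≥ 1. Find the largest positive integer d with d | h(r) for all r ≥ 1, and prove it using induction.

d = 5

Computing the first values: h(1) = 65 and h(2) = 485; gcd(65, 485) = 5, so d ≤ 5.
We prove 5 | 5·4^r + 5·9^r for all r ≥ 1 by induction on r.
Base case (r = 1): h(1) = 65 = 5·(13), so 5 | h(1).
Suppose the result is true for r = m, i.e. 5 | h(m). Then
h(m+1) − 9·h(m) = (5·4^(m+1) + 5·9^(m+1)) − 9·(5·4^m + 5·9^m) = (5)·4^m·(4 − 9) = (-25)·4^m. Since 5 | h(m) by the inductive hypothesis, 5 | 9·h(m); and 5 | -25 since -25 = 5·-5. Therefore 5 | h(m+1).
Hence, by induction on r, the claim holds for every r ≥ 1.
Therefore the largest such d is 5.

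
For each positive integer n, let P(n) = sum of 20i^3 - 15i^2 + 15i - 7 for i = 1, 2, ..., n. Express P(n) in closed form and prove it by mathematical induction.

P(n) = n(5n^3 + 5n^2 + 5n - 2)

We claim P(n) = n(5n^3 + 5n^2 + 5n - 2) for all n ≥ 1.
Base case (n = 1): P(1) = 13, and the closed form gives 13. They agree.
Inductive step: assume the claim holds for n = i, so P(i) = i(5i^3 + 5i^2 + 5i - 2).
Then P(i+1) = P(i) + (20i^3 + 45i^2 + 45i + 13) = (i(5i^3 + 5i^2 + 5i - 2)) + (20i^3 + 45i^2 + 45i + 13).
Simplifying, P(i+1) = (i + 1)(5i^3 + 20i^2 + 30i + 13) = (i+1)(5(i+1)^3 + 5(i+1)^2 + 5(i+1) - 2),
which is the closed form with n = i+1.
By induction, the statement is established for all n ≥ 1.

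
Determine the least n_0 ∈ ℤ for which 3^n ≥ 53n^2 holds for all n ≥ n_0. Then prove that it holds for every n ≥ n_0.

n_0 = 8

At n = 7: 2187 < 2597, so the inequality fails and n_0 ≥ 8. We prove 3^n ≥ 53n^2 for all n ≥ 8.
Base case (n = 8): 3^n = 6561 and 53n^2 = 3392, so 6561 ≥ 3392.
Suppose the result is true for n = i, so 3^i ≥ 53i^2.
Then 3^(i + 1) = 3·(3^i) ≥ 3·(53i^2).
Also, for i ≥ 8 we have 3·(53i^2) ≥ 53(i+1)^2, since 3 ≥ (1 + 1/i)^2 for all i ≥ 8.
Combining, 3^(i + 1) ≥ 53(i+1)^2.
Hence, by induction on n, the claim holds for every n ≥ 8.
Hence the smallest such n_0 is 8.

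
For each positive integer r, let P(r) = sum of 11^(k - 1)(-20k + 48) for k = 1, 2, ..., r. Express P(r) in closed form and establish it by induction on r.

We claim P(r) = 11^r(-2r + 5) - 5 for all r ≥ 1.
Base case (r = 1): P(1) = 28, and the closed form gives 28. They agree.
Suppose the result is true for r = k, so P(k) = 11^k(-2k + 5) - 5.
Then P(k+1) = P(k) + (11^k(-20k + 28)) = (11^k(-2k + 5) - 5) + (11^k(-20k + 28)).
Simplifying, P(k+1) = -22·11^k·k + 33·11^k - 5 = 11^(k+1)(-2(k+1) + 5) - 5,
which is the closed form with r = k+1.
By the principle of mathematical induction, the result holds for all r ≥ 1.

P(r) = 11^r(-2r + 5) - 5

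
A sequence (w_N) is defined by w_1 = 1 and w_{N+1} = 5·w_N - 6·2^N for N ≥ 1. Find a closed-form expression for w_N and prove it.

w_N = 2^(N + 1) - 3·5^(N - 1)

Computing the first terms: w_1 = 1, w_2 = -7, w_3 = -59. This suggests w_N = 2^(N + 1) - 3·5^(N - 1).
Base step (N = 1): the formula gives 1 = 1 = w_1.
Suppose the result is true for N = k, so w_k = 2^(k + 1) - 3·5^(k - 1).
Then w_{k+1} = 5·w_k - 6·2^k = 5·(2^(k + 1) - 3·5^(k - 1)) - 6·2^k = 2^(k + 2) - 3·5^k = 2^((k+1) + 1) - 3·5^((k+1) - 1),
which is the claimed formula at N = k+1.
This completes the induction.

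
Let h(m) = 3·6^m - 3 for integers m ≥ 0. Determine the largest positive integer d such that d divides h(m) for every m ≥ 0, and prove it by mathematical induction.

d = 15

Computing the first values: h(0) = 0 and h(1) = 15; gcd(0, 15) = 15, so d ≤ 15.
We prove 15 | 3·6^m - 3 for all m ≥ 0 by induction on m.
When m = 0: h(0) = 0 = 15·(0), so 15 | h(0).
Inductive step: suppose the statement holds for some r ≥ 0, i.e. 15 | h(r). Then
h(r+1) = 3·6^(r+1) - 3 = 6·(3·6^r - 3) + 15 = 6·h(r) + 15. The first term is divisible by 15 by the inductive hypothesis, and 15 is divisible by 15. Hence 15 | h(r+1).
By the principle of mathematical induction, the result holds for all m ≥ 0.
Therefore the largest such d is 15.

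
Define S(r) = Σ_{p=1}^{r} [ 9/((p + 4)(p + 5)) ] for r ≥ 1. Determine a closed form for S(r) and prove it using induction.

S(r) = 9r/(5(r + 5))

We claim S(r) = 9r/(5(r + 5)) for all r ≥ 1.
For the base case r = 1: S(1) = 3/10, and the closed form gives 3/10. They agree.
Suppose the result is true for r = p, so S(p) = 9p/(5(p + 5)).
Then S(p+1) = S(p) + (9/((p + 5)(p + 6))) = (9p/(5(p + 5))) + (9/((p + 5)(p + 6))).
Simplifying, S(p+1) = 9(p + 1)/(5(p + 6)) = 9(p+1)/(5((p+1) + 5)),
which is the closed form with r = p+1.
By the principle of mathematical induction, the result holds for all r ≥ 1.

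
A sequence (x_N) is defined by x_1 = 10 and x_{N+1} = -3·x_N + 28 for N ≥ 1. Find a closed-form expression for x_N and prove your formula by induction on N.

x_N = -(-3)^N + 7

Computing the first terms: x_1 = 10, x_2 = -2, x_3 = 34. This suggests x_N = -(-3)^N + 7.
Base case (N = 1): the formula gives 10 = 10 = x_1.
Suppose the result is true for N = r, so x_r = -(-3)^r + 7.
Then x_{r+1} = -3·x_r + 28 = -3·(-(-3)^r + 7) + 28 = -(-3)^(r + 1) + 7,
which is the claimed formula at N = r+1.
By induction, the statement is established for all N ≥ 1.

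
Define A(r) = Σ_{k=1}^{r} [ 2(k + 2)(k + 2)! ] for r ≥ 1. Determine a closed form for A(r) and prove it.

We claim A(r) = 2(r + 3)! - 12 for all r ≥ 1.
For the base case r = 1: A(1) = 36, and the closed form gives 36. They agree.
For the inductive step, assume it holds for an arbitrary k ≥ 1, so A(k) = 2(k + 3)! - 12.
Then A(k+1) = A(k) + (2(k + 3)(k + 3)!) = (2(k + 3)! - 12) + (2(k + 3)(k + 3)!).
Simplifying, A(k+1) = 2((k+1) + 3)! - 12,
which is the closed form with r = k+1.
Hence, by induction on r, the claim holds for every r ≥ 1.

A(r) = 2(r + 3)! - 12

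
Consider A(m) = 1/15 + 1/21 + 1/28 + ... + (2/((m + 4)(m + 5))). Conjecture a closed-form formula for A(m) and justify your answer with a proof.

A(m) = 2m/(5(m + 5))

We claim A(m) = 2m/(5(m + 5)) for all m ≥ 1.
Base case (m = 1): A(1) = 1/15, and the closed form gives 1/15. They agree.
Suppose the result is true for m = j, so A(j) = 2j/(5(j + 5)).
Then A(j+1) = A(j) + (2/((j + 5)(j + 6))) = (2j/(5(j + 5))) + (2/((j + 5)(j + 6))).
Simplifying, A(j+1) = 2(j + 1)/(5(j + 6)) = 2(j+1)/(5((j+1) + 5)),
which is the closed form with m = j+1.
Hence, by induction on m, the claim holds for every m ≥ 1.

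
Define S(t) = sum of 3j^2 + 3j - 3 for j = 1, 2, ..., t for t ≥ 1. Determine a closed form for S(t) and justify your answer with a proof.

We claim S(t) = t(t^2 + 3t - 1) for all t ≥ 1.
Base case (t = 1): S(1) = 3, and the closed form gives 3. They agree.
For the inductive step, assume it holds for an arbitrary j ≥ 1, so S(j) = j(j^2 + 3j - 1).
Then S(j+1) = S(j) + (3j + 3(j + 1)^2) = (j(j^2 + 3j - 1)) + (3j + 3(j + 1)^2).
Simplifying, S(j+1) = (j + 1)(j^2 + 5j + 3) = (j+1)((j+1)^2 + 3(j+1) - 1),
which is the closed form with t = j+1.
Hence, by induction on t, the claim holds for every t ≥ 1.

S(t) = t(t^2 + 3t - 1)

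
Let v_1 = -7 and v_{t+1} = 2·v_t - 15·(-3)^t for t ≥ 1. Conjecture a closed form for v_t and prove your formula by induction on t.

v_t = -(-3)^(t + 1) + 2^t

Computing the first terms: v_1 = -7, v_2 = 31, v_3 = -73. This suggests v_t = -(-3)^(t + 1) + 2^t.
Base step (t = 1): the formula gives -7 = -7 = v_1.
For the inductive step, assume it holds for an arbitrary i ≥ 1, so v_i = -(-3)^(i + 1) + 2^i.
Then v_{i+1} = 2·v_i - 15·(-3)^i = 2·(-(-3)^(i + 1) + 2^i) - 15·(-3)^i = -(-3)^(i + 2) + 2^(i + 1) = -(-3)^((i+1) + 1) + 2^(i+1),
which is the claimed formula at t = i+1.
By the principle of mathematical induction, the result holds for all t ≥ 1.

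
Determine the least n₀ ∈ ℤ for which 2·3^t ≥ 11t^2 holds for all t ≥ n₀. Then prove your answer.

At t = 4: 162 < 176, so the inequality fails and n₀ ≥ 5. We prove 2·3^t ≥ 11t^2 for all t ≥ 5.
Base case (t = 5): 2·3^t = 486 and 11t^2 = 275, so 486 ≥ 275.
Inductive step: suppose the statement holds for some k ≥ 5, so 2·3^k ≥ 11k^2.
Then 2·3^(k + 1) = 3·(2·3^k) ≥ 3·(11k^2).
Also, for k ≥ 5 we have 3·(11k^2) ≥ 11(k+1)^2, since 3 ≥ (1 + 1/k)^2 for all k ≥ 5.
Combining, 2·3^(k + 1) ≥ 11(k+1)^2.
This completes the induction.
Hence the smallest such n₀ is 5.

n₀ = 5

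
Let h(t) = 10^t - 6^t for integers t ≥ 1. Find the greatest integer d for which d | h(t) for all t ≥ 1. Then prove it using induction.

d = 4

Computing the first values: h(1) = 4 and h(2) = 64; gcd(4, 64) = 4, so d ≤ 4.
We prove 4 | 10^t - 6^t for all t ≥ 1 by induction on t.
For the base case t = 1: h(1) = 4 = 4·(1), so 4 | h(1).
Suppose the result is true for t = k, i.e. 4 | h(k). Then
10^{k+1} − 6^{k+1} = 10·10^k − 6·6^k = 10·(10^k − 6^k) + (4)·6^k. The first term is divisible by 4 by the inductive hypothesis, and the second term (4)·6^k is divisible by 4 since 4 | 4. Hence 4 | h(k+1).
By induction, the statement is established for all t ≥ 1.
Therefore the largest such d is 4.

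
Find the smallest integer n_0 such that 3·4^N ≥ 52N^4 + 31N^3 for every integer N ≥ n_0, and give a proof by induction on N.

n_0 = 9

At N = 8: 196608 < 228864, so the inequality fails and n_0 ≥ 9. We prove 3·4^N ≥ 52N^4 + 31N^3 for all N ≥ 9.
When N = 9: 3·4^N = 786432 and 52N^4 + 31N^3 = 363771, so 786432 ≥ 363771.
Suppose the result is true for N = r, so 3·4^r ≥ 52r^4 + 31r^3.
Then 3·4^(r + 1) = 4·(3·4^r) ≥ 4·(52r^4 + 31r^3).
Also, for r ≥ 9 we have 4·(52r^4 + 31r^3) ≥ 52(r+1)^4 + 31(r+1)^3, since 4·(52r^4 + 31r^3) − (52(r+1)^4 + 31(r+1)^3) = 156r^4 - 115r^3 - 405r^2 - 301r - 83, which is nonnegative for all r ≥ 9.
Combining, 3·4^(r + 1) ≥ 52(r+1)^4 + 31(r+1)^3.
By the principle of mathematical induction, the result holds for all N ≥ 9.
Hence the smallest such n_0 is 9.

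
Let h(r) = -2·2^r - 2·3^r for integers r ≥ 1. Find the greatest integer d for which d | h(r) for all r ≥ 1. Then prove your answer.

d = 2

Computing the first values: h(1) = -10 and h(2) = -26; gcd(-10, -26) = 2, so d ≤ 2.
We prove 2 | -2·2^r - 2·3^r for all r ≥ 1 by induction on r.
Base case (r = 1): h(1) = -10 = 2·(-5), so 2 | h(1).
Suppose the result is true for r = m, i.e. 2 | h(m). Then
h(m+1) − 3·h(m) = (-2·2^(m+1) - 2·3^(m+1)) − 3·(-2·2^m - 2·3^m) = (-2)·2^m·(2 − 3) = (2)·2^m. Since 2 | h(m) by the inductive hypothesis, 2 | 3·h(m); and 2 | 2 since 2 = 2·1. Therefore 2 | h(m+1).
By the principle of mathematical induction, the result holds for all r ≥ 1.
Therefore the largest such d is 2.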